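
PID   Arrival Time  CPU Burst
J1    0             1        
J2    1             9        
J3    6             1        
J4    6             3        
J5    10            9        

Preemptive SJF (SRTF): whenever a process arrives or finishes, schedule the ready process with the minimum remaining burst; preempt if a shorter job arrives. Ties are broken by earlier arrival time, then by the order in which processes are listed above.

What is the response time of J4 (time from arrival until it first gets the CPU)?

Gantt: | J1 0-1 | J2 1-6 | J3 6-7 | J4 7-10 | J2 10-14 | J5 14-23 |
Completion: J1=1  J2=14  J3=7  J4=10  J5=23
Turnaround (C−A): J1=1  J2=13  J3=1  J4=4  J5=13
Response(J4) = first start − arrival = 7 − 6 = 1

1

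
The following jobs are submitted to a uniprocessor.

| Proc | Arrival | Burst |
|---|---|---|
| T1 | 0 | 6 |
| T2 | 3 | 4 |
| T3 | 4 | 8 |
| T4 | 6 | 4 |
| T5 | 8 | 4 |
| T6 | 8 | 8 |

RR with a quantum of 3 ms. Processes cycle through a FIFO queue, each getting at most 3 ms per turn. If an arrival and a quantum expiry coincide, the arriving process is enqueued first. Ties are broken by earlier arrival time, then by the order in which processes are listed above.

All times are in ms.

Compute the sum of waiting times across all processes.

Timeline: | T1 0-3 | T2 3-6 | T1 6-9 | T3 9-12 | T4 12-15 | T2 15-16 | T5 16-19 | T6 19-22 | T3 22-25 | T4 25-26 | T5 26-27 | T6 27-30 | T3 30-32 | T6 32-34 |
Completion: T1=9  T2=16  T3=32  T4=26  T5=27  T6=34
Turnaround (C−A): T1=9  T2=13  T3=28  T4=20  T5=19  T6=26
Waiting = turnaround − burst: T1=3, T2=9, T3=20, T4=16, T5=15, T6=18
Total waiting = 3 + 9 + 20 + 16 + 15 + 18 = 81

81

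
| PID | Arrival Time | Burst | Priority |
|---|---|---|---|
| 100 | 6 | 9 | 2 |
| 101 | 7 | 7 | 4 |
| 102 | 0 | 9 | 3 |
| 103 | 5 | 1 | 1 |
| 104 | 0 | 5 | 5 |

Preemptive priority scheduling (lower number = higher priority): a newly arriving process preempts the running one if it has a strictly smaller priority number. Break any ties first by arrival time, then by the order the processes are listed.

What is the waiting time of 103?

0

Timeline: | 102 0-5 | 103 5-6 | 100 6-15 | 102 15-19 | 101 19-26 | 104 26-31 |
Completion: 100=15  101=26  102=19  103=6  104=31
Turnaround (C−A): 100=9  101=19  102=19  103=1  104=31
Waiting(103) = turnaround − burst = 1 − 1 = 0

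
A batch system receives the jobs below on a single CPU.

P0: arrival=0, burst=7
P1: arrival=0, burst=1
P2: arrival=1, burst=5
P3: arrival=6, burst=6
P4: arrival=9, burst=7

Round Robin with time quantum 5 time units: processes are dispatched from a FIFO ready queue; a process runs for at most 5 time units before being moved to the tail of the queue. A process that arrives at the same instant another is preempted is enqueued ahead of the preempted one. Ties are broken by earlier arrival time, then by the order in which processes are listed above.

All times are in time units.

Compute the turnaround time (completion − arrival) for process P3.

Timeline: | P0 0-5 | P1 5-6 | P2 6-11 | P0 11-13 | P3 13-18 | P4 18-23 | P3 23-24 | P4 24-26 |
Completion: P0=13  P1=6  P2=11  P3=24  P4=26
Turnaround (C−A): P0=13  P1=6  P2=10  P3=18  P4=17
Turnaround(P3) = completion − arrival = 24 − 6 = 18

18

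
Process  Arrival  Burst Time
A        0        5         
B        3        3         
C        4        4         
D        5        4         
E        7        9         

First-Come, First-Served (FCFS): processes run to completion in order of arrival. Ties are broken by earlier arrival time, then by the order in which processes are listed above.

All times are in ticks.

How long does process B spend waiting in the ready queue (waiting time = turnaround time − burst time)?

Schedule: | A 0-5 | B 5-8 | C 8-12 | D 12-16 | E 16-25 |
Completion: A=5  B=8  C=12  D=16  E=25
Waiting(B) = turnaround − burst = 5 − 3 = 2

2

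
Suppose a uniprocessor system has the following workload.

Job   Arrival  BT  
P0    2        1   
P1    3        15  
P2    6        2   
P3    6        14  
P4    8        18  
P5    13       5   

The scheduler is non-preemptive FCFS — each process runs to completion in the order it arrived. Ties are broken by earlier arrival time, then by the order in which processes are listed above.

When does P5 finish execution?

Gantt: | idle 0-2 | P0 2-3 | P1 3-18 | P2 18-20 | P3 20-34 | P4 34-52 | P5 52-57 |
Completion: P0=3  P1=18  P2=20  P3=34  P4=52  P5=57
Turnaround (C−A): P0=1  P1=15  P2=14  P3=28  P4=44  P5=44

57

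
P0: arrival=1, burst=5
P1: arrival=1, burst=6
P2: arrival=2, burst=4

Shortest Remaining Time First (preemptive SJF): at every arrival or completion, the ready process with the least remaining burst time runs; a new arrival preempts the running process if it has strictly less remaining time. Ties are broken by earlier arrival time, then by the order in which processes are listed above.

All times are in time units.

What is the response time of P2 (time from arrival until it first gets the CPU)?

Schedule: | idle 0-1 | P0 1-6 | P2 6-10 | P1 10-16 |
Completion: P0=6  P1=16  P2=10
Turnaround (C−A): P0=5  P1=15  P2=8
Response(P2) = first start − arrival = 6 − 2 = 4

4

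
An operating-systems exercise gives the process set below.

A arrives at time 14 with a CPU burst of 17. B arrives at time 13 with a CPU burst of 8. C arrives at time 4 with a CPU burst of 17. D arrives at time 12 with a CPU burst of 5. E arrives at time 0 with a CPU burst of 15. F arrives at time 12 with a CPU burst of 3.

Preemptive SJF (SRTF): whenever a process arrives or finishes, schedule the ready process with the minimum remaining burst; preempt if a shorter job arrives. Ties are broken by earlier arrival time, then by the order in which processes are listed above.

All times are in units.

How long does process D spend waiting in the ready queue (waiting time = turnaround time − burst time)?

6

Timeline: | E 0-15 | F 15-18 | D 18-23 | B 23-31 | C 31-48 | A 48-65 |
Completion: A=65  B=31  C=48  D=23  E=15  F=18
Turnaround (C−A): A=51  B=18  C=44  D=11  E=15  F=6
Waiting(D) = turnaround − burst = 11 − 5 = 6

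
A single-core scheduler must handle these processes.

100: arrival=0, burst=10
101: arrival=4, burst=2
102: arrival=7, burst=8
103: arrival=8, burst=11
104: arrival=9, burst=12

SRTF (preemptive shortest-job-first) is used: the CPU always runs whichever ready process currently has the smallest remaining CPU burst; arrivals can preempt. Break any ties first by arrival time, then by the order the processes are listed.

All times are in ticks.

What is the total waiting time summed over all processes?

41

Timeline: | 100 0-4 | 101 4-6 | 100 6-12 | 102 12-20 | 103 20-31 | 104 31-43 |
Completion: 100=12  101=6  102=20  103=31  104=43
Waiting = turnaround − burst: 100=2, 101=0, 102=5, 103=12, 104=22
Total waiting = 2 + 0 + 5 + 12 + 22 = 41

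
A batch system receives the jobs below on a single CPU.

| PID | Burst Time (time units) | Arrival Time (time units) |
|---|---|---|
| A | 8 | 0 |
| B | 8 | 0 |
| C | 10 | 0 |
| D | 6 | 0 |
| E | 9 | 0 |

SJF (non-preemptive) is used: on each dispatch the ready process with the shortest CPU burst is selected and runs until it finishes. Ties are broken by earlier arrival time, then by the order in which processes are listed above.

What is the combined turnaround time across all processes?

114

Gantt: | D 0-6 | A 6-14 | B 14-22 | E 22-31 | C 31-41 |
Completion: A=14  B=22  C=41  D=6  E=31
Turnaround (C−A): A=14  B=22  C=41  D=6  E=31
Turnaround = completion − arrival: A=14, B=22, C=41, D=6, E=31
Total turnaround = 14 + 22 + 41 + 6 + 31 = 114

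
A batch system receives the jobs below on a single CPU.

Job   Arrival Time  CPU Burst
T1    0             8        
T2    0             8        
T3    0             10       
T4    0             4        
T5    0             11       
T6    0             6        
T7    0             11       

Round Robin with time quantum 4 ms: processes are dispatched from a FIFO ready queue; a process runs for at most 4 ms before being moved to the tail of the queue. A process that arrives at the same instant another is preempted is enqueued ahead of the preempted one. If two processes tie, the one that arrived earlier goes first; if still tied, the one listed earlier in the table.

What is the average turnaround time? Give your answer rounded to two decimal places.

42.14

Gantt: | T1 0-4 | T2 4-8 | T3 8-12 | T4 12-16 | T5 16-20 | T6 20-24 | T7 24-28 | T1 28-32 | T2 32-36 | T3 36-40 | T5 40-44 | T6 44-46 | T7 46-50 | T3 50-52 | T5 52-55 | T7 55-58 |
Completion: T1=32  T2=36  T3=52  T4=16  T5=55  T6=46  T7=58
Turnaround (C−A): T1=32  T2=36  T3=52  T4=16  T5=55  T6=46  T7=58
Turnaround times: T1=32, T2=36, T3=52, T4=16, T5=55, T6=46, T7=58
Average turnaround = (32+36+52+16+55+46+58) / 7 = 295/7 = 42.14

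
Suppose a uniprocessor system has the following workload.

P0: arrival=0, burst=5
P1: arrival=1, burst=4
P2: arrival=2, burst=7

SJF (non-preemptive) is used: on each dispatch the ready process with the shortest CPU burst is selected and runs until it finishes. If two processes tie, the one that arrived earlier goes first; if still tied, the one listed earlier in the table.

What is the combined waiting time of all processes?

Gantt: | P0 0-5 | P1 5-9 | P2 9-16 |
Completion: P0=5  P1=9  P2=16
Turnaround (C−A): P0=5  P1=8  P2=14
Waiting = turnaround − burst: P0=0, P1=4, P2=7
Total waiting = 0 + 4 + 7 = 11

11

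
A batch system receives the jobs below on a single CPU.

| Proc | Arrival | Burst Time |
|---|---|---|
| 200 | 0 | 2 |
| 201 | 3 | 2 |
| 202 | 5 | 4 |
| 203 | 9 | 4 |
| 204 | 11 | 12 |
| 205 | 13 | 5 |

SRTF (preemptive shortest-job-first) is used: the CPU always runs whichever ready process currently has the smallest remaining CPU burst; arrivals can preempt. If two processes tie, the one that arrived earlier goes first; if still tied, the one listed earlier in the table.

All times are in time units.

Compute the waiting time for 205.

0

Schedule: | 200 0-2 | idle 2-3 | 201 3-5 | 202 5-9 | 203 9-13 | 205 13-18 | 204 18-30 |
Completion: 200=2  201=5  202=9  203=13  204=30  205=18
Waiting(205) = turnaround − burst = 5 − 5 = 0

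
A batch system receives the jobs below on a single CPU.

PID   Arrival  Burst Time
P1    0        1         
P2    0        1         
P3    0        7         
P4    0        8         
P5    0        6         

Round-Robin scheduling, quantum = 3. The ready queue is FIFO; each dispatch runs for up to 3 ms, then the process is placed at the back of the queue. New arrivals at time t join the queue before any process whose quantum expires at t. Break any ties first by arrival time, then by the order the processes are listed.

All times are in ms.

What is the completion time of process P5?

20

Gantt: | P1 0-1 | P2 1-2 | P3 2-5 | P4 5-8 | P5 8-11 | P3 11-14 | P4 14-17 | P5 17-20 | P3 20-21 | P4 21-23 |
Completion: P1=1  P2=2  P3=21  P4=23  P5=20
Turnaround (C−A): P1=1  P2=2  P3=21  P4=23  P5=20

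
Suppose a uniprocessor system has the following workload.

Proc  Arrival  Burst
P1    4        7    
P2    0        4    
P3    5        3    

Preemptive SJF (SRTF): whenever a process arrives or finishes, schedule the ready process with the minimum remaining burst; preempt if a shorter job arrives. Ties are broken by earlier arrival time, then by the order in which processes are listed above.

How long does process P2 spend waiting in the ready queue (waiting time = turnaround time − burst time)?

Schedule: | P2 0-4 | P1 4-5 | P3 5-8 | P1 8-14 |
Completion: P1=14  P2=4  P3=8
Waiting(P2) = turnaround − burst = 4 − 4 = 0

0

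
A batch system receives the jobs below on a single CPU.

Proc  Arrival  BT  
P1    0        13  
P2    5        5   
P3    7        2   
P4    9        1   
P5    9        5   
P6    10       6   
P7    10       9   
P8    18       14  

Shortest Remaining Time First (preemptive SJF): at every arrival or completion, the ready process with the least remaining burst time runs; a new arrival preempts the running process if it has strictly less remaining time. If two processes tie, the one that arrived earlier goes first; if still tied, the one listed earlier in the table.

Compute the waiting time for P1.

19

Schedule: | P1 0-5 | P2 5-7 | P3 7-9 | P4 9-10 | P2 10-13 | P5 13-18 | P6 18-24 | P1 24-32 | P7 32-41 | P8 41-55 |
Completion: P1=32  P2=13  P3=9  P4=10  P5=18  P6=24  P7=41  P8=55
Turnaround (C−A): P1=32  P2=8  P3=2  P4=1  P5=9  P6=14  P7=31  P8=37
Waiting(P1) = turnaround − burst = 32 − 13 = 19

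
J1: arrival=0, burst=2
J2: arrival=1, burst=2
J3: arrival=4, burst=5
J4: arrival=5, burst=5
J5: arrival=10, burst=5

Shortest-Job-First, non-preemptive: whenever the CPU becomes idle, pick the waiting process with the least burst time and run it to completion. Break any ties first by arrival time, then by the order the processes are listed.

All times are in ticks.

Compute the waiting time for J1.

Gantt: | J1 0-2 | J2 2-4 | J3 4-9 | J4 9-14 | J5 14-19 |
Completion: J1=2  J2=4  J3=9  J4=14  J5=19
Turnaround (C−A): J1=2  J2=3  J3=5  J4=9  J5=9
Waiting(J1) = turnaround − burst = 2 − 2 = 0

0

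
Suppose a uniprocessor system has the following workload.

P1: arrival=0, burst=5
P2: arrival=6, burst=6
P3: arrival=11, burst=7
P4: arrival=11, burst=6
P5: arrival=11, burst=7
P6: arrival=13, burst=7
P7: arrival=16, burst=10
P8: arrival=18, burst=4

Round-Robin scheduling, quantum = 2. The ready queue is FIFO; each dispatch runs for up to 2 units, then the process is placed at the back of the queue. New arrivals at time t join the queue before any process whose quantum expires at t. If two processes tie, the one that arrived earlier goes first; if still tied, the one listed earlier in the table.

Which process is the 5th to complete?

Schedule: | P1 0-5 | idle 5-6 | P2 6-12 | P3 12-14 | P4 14-16 | P5 16-18 | P6 18-20 | P3 20-22 | P7 22-24 | P4 24-26 | P8 26-28 | P5 28-30 | P6 30-32 | P3 32-34 | P7 34-36 | P4 36-38 | P8 38-40 | P5 40-42 | P6 42-44 | P3 44-45 | P7 45-47 | P5 47-48 | P6 48-49 | P7 49-53 |
Completion: P1=5  P2=12  P3=45  P4=38  P5=48  P6=49  P7=53  P8=40
Turnaround (C−A): P1=5  P2=6  P3=34  P4=27  P5=37  P6=36  P7=37  P8=22
Finish order: P1 → P2 → P4 → P8 → P3 → P5 → P6 → P7

P3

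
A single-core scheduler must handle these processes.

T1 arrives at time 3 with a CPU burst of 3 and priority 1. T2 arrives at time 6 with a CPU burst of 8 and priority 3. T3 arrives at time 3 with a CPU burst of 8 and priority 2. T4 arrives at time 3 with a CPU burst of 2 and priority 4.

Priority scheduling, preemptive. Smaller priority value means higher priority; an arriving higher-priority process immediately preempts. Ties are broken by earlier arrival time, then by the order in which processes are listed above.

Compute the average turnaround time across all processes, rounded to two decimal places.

12.75

Schedule: | idle 0-3 | T1 3-6 | T3 6-14 | T2 14-22 | T4 22-24 |
Completion: T1=6  T2=22  T3=14  T4=24
Turnaround (C−A): T1=3  T2=16  T3=11  T4=21
Turnaround times: T1=3, T2=16, T3=11, T4=21
Average turnaround = (3+16+11+21) / 4 = 51/4 = 12.75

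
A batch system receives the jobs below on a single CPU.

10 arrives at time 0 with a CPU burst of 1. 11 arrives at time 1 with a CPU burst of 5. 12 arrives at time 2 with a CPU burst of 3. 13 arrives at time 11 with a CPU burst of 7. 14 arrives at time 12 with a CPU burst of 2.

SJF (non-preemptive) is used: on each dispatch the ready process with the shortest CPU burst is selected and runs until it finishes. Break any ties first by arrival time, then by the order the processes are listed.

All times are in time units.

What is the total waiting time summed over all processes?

Schedule: | 10 0-1 | 11 1-6 | 12 6-9 | idle 9-11 | 13 11-18 | 14 18-20 |
Completion: 10=1  11=6  12=9  13=18  14=20
Waiting = turnaround − burst: 10=0, 11=0, 12=4, 13=0, 14=6
Total waiting = 0 + 0 + 4 + 0 + 6 = 10

10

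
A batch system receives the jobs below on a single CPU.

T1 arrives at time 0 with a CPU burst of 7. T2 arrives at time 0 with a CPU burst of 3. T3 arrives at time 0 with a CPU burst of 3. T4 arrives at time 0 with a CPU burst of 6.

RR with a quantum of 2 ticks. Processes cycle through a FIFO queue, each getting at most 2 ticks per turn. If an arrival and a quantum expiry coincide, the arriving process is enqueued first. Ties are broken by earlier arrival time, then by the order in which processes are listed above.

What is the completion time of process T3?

12

Schedule: | T1 0-2 | T2 2-4 | T3 4-6 | T4 6-8 | T1 8-10 | T2 10-11 | T3 11-12 | T4 12-14 | T1 14-16 | T4 16-18 | T1 18-19 |
Completion: T1=19  T2=11  T3=12  T4=18
Turnaround (C−A): T1=19  T2=11  T3=12  T4=18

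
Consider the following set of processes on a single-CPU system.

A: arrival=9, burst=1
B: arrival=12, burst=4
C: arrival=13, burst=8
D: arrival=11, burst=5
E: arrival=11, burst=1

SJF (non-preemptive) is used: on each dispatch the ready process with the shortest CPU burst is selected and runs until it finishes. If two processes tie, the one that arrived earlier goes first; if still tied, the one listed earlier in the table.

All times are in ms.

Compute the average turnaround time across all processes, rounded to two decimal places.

6.40

Timeline: | idle 0-9 | A 9-10 | idle 10-11 | E 11-12 | B 12-16 | D 16-21 | C 21-29 |
Completion: A=10  B=16  C=29  D=21  E=12
Turnaround times: A=1, B=4, C=16, D=10, E=1
Average turnaround = (1+4+16+10+1) / 5 = 32/5 = 6.40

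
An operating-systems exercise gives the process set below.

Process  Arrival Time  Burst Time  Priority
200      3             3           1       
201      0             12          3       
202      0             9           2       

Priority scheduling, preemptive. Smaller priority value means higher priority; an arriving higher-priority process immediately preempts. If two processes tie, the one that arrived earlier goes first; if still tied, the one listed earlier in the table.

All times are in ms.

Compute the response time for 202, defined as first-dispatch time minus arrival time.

0

Timeline: | 202 0-3 | 200 3-6 | 202 6-12 | 201 12-24 |
Completion: 200=6  201=24  202=12
Response(202) = first start − arrival = 0 − 0 = 0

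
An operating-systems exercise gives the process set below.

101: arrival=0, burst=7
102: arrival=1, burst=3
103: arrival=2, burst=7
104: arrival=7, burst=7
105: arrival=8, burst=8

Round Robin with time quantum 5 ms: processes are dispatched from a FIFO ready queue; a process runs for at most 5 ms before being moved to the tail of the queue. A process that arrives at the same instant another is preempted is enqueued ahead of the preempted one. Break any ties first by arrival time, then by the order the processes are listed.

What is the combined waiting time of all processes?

Gantt: | 101 0-5 | 102 5-8 | 103 8-13 | 101 13-15 | 104 15-20 | 105 20-25 | 103 25-27 | 104 27-29 | 105 29-32 |
Completion: 101=15  102=8  103=27  104=29  105=32
Turnaround (C−A): 101=15  102=7  103=25  104=22  105=24
Waiting = turnaround − burst: 101=8, 102=4, 103=18, 104=15, 105=16
Total waiting = 8 + 4 + 18 + 15 + 16 = 61

61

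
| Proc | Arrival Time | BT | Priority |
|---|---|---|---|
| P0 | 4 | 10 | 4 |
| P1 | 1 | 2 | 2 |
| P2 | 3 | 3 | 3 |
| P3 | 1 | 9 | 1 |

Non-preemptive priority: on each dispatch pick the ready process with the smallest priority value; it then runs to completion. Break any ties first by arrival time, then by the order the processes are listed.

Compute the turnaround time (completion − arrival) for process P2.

Gantt: | idle 0-1 | P3 1-10 | P1 10-12 | P2 12-15 | P0 15-25 |
Completion: P0=25  P1=12  P2=15  P3=10
Turnaround(P2) = completion − arrival = 15 − 3 = 12

12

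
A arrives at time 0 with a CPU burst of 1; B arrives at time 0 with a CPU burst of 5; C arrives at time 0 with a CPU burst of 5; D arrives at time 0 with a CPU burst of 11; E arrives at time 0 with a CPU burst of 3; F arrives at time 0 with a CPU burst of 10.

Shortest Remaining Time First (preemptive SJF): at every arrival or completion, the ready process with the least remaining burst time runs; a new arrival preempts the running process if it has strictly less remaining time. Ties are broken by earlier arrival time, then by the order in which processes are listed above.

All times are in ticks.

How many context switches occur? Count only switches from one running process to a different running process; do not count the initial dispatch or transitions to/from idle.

Schedule: | A 0-1 | E 1-4 | B 4-9 | C 9-14 | F 14-24 | D 24-35 |
Completion: A=1  B=9  C=14  D=35  E=4  F=24
Turnaround (C−A): A=1  B=9  C=14  D=35  E=4  F=24

5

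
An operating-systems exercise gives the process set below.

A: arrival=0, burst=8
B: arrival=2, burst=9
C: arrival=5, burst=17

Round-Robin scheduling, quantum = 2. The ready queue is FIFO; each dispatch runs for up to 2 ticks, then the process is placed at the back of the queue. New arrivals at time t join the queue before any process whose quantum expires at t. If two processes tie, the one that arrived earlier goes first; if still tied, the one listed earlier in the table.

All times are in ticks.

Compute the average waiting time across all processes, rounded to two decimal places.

Timeline: | A 0-2 | B 2-4 | A 4-6 | B 6-8 | C 8-10 | A 10-12 | B 12-14 | C 14-16 | A 16-18 | B 18-20 | C 20-22 | B 22-23 | C 23-34 |
Completion: A=18  B=23  C=34
Waiting times: A=10, B=12, C=12
Average waiting = (10+12+12) / 3 = 34/3 = 11.33

11.33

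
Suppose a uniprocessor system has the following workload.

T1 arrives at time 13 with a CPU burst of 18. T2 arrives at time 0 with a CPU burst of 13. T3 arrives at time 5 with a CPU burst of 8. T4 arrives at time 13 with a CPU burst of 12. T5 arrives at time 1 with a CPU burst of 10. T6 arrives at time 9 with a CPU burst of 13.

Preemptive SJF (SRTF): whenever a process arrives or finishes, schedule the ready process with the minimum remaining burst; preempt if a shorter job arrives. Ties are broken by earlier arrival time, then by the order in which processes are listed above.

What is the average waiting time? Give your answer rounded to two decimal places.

Schedule: | T2 0-1 | T5 1-11 | T3 11-19 | T2 19-31 | T4 31-43 | T6 43-56 | T1 56-74 |
Completion: T1=74  T2=31  T3=19  T4=43  T5=11  T6=56
Turnaround (C−A): T1=61  T2=31  T3=14  T4=30  T5=10  T6=47
Waiting times: T1=43, T2=18, T3=6, T4=18, T5=0, T6=34
Average waiting = (43+18+6+18+0+34) / 6 = 119/6 = 19.83

19.83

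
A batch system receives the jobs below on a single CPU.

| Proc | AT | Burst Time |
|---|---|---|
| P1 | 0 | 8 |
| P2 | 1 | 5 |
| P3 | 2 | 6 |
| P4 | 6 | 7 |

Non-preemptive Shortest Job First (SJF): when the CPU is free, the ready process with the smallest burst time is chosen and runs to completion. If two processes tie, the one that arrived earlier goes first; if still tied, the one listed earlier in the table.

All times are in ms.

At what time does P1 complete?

8

Timeline: | P1 0-8 | P2 8-13 | P3 13-19 | P4 19-26 |
Completion: P1=8  P2=13  P3=19  P4=26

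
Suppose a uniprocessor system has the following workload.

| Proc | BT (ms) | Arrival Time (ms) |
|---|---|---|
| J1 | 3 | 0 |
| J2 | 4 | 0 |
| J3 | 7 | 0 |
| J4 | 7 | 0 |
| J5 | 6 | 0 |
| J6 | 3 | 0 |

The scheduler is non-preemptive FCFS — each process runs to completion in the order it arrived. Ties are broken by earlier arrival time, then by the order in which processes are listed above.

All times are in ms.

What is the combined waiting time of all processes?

72

Gantt: | J1 0-3 | J2 3-7 | J3 7-14 | J4 14-21 | J5 21-27 | J6 27-30 |
Completion: J1=3  J2=7  J3=14  J4=21  J5=27  J6=30
Turnaround (C−A): J1=3  J2=7  J3=14  J4=21  J5=27  J6=30
Waiting = turnaround − burst: J1=0, J2=3, J3=7, J4=14, J5=21, J6=27
Total waiting = 0 + 3 + 7 + 14 + 21 + 27 = 72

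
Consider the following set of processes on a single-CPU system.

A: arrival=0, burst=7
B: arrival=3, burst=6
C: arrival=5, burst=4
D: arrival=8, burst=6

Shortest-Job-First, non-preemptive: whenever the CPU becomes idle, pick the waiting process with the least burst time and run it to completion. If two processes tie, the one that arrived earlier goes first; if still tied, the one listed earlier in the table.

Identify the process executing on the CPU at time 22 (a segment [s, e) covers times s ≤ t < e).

D

Timeline: | A 0-7 | C 7-11 | B 11-17 | D 17-23 |
Completion: A=7  B=17  C=11  D=23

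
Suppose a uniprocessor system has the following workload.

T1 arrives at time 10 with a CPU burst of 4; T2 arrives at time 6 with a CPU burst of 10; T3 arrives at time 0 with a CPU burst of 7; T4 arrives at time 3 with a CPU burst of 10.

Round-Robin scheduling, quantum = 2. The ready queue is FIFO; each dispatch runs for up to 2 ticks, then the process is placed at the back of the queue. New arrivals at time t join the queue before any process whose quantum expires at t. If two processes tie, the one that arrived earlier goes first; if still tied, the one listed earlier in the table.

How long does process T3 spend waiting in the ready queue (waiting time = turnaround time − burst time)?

Timeline: | T3 0-4 | T4 4-6 | T3 6-8 | T2 8-10 | T4 10-12 | T3 12-13 | T1 13-15 | T2 15-17 | T4 17-19 | T1 19-21 | T2 21-23 | T4 23-25 | T2 25-27 | T4 27-29 | T2 29-31 |
Completion: T1=21  T2=31  T3=13  T4=29
Waiting(T3) = turnaround − burst = 13 − 7 = 6

6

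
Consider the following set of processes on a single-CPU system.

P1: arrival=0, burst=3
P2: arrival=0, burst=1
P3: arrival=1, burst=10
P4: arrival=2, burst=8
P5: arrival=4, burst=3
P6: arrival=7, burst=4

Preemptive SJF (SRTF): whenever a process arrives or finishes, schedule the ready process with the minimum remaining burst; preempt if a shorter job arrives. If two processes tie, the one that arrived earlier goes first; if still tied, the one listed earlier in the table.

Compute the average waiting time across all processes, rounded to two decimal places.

4.67

Gantt: | P2 0-1 | P1 1-4 | P5 4-7 | P6 7-11 | P4 11-19 | P3 19-29 |
Completion: P1=4  P2=1  P3=29  P4=19  P5=7  P6=11
Turnaround (C−A): P1=4  P2=1  P3=28  P4=17  P5=3  P6=4
Waiting times: P1=1, P2=0, P3=18, P4=9, P5=0, P6=0
Average waiting = (1+0+18+9+0+0) / 6 = 28/6 = 4.67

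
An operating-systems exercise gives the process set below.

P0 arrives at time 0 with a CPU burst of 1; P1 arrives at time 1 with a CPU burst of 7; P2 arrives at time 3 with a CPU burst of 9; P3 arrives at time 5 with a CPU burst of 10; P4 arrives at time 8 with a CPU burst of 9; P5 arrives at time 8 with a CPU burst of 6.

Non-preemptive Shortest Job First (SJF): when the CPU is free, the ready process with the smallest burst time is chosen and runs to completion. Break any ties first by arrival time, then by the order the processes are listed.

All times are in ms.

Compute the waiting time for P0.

0

Schedule: | P0 0-1 | P1 1-8 | P5 8-14 | P2 14-23 | P4 23-32 | P3 32-42 |
Completion: P0=1  P1=8  P2=23  P3=42  P4=32  P5=14
Turnaround (C−A): P0=1  P1=7  P2=20  P3=37  P4=24  P5=6
Waiting(P0) = turnaround − burst = 1 − 1 = 0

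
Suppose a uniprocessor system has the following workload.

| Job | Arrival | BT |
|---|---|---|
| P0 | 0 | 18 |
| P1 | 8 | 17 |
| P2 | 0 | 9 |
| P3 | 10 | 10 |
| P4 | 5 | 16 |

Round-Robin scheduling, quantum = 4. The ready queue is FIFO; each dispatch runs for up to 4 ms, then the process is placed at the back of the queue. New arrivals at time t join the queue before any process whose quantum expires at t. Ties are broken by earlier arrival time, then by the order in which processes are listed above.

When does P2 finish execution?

Schedule: | P0 0-4 | P2 4-8 | P0 8-12 | P4 12-16 | P1 16-20 | P2 20-24 | P3 24-28 | P0 28-32 | P4 32-36 | P1 36-40 | P2 40-41 | P3 41-45 | P0 45-49 | P4 49-53 | P1 53-57 | P3 57-59 | P0 59-61 | P4 61-65 | P1 65-70 |
Completion: P0=61  P1=70  P2=41  P3=59  P4=65

41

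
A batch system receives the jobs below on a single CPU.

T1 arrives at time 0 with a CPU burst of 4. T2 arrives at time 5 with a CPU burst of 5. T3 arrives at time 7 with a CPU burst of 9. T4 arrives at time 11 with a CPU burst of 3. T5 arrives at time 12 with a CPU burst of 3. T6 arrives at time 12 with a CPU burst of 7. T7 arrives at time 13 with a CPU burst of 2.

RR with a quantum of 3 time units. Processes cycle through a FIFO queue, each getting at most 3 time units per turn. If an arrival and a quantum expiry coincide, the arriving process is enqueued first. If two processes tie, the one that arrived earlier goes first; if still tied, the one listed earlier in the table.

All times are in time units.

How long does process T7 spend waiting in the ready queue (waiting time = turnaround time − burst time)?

Timeline: | T1 0-4 | idle 4-5 | T2 5-8 | T3 8-11 | T2 11-13 | T4 13-16 | T3 16-19 | T5 19-22 | T6 22-25 | T7 25-27 | T3 27-30 | T6 30-34 |
Completion: T1=4  T2=13  T3=30  T4=16  T5=22  T6=34  T7=27
Waiting(T7) = turnaround − burst = 14 − 2 = 12

12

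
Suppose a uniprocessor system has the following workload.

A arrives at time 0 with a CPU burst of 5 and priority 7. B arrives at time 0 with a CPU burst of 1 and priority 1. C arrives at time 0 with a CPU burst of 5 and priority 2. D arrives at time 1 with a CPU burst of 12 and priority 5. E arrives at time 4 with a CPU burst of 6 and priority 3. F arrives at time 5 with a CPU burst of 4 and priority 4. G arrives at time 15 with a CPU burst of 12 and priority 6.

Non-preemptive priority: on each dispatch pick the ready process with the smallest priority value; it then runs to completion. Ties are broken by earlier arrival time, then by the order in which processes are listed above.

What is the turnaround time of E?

8

Schedule: | B 0-1 | C 1-6 | E 6-12 | F 12-16 | D 16-28 | G 28-40 | A 40-45 |
Completion: A=45  B=1  C=6  D=28  E=12  F=16  G=40
Turnaround (C−A): A=45  B=1  C=6  D=27  E=8  F=11  G=25
Turnaround(E) = completion − arrival = 12 − 4 = 8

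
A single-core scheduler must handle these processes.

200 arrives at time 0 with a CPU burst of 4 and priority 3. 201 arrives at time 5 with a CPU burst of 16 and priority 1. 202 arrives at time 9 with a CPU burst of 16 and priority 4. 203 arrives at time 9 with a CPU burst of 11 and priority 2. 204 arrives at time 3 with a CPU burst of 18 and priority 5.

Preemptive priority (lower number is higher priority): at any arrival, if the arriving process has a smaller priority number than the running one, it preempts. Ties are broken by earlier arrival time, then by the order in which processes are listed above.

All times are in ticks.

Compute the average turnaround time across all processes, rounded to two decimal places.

Timeline: | 200 0-4 | 204 4-5 | 201 5-21 | 203 21-32 | 202 32-48 | 204 48-65 |
Completion: 200=4  201=21  202=48  203=32  204=65
Turnaround times: 200=4, 201=16, 202=39, 203=23, 204=62
Average turnaround = (4+16+39+23+62) / 5 = 144/5 = 28.80

28.80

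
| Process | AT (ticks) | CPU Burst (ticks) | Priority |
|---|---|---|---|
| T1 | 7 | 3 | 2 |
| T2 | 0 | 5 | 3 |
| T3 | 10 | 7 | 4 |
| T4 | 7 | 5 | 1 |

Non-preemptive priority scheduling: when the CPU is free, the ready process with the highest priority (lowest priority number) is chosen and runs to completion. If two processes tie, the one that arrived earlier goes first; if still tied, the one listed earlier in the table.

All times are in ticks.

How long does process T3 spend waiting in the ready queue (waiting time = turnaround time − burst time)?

Schedule: | T2 0-5 | idle 5-7 | T4 7-12 | T1 12-15 | T3 15-22 |
Completion: T1=15  T2=5  T3=22  T4=12
Waiting(T3) = turnaround − burst = 12 − 7 = 5

5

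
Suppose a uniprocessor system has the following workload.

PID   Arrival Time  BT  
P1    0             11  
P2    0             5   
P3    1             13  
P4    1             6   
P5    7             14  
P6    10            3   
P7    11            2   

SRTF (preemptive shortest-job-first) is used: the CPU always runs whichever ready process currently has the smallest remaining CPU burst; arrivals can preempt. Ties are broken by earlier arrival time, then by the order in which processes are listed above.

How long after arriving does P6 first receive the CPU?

Gantt: | P2 0-5 | P4 5-11 | P7 11-13 | P6 13-16 | P1 16-27 | P3 27-40 | P5 40-54 |
Completion: P1=27  P2=5  P3=40  P4=11  P5=54  P6=16  P7=13
Response(P6) = first start − arrival = 13 − 10 = 3

3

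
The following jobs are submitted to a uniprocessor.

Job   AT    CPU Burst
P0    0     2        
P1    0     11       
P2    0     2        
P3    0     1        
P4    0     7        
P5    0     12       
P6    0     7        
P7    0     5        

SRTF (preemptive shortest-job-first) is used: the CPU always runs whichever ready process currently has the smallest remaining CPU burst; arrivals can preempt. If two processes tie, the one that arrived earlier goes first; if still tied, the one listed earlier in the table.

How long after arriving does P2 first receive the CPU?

Schedule: | P3 0-1 | P0 1-3 | P2 3-5 | P7 5-10 | P4 10-17 | P6 17-24 | P1 24-35 | P5 35-47 |
Completion: P0=3  P1=35  P2=5  P3=1  P4=17  P5=47  P6=24  P7=10
Turnaround (C−A): P0=3  P1=35  P2=5  P3=1  P4=17  P5=47  P6=24  P7=10
Response(P2) = first start − arrival = 3 − 0 = 3

3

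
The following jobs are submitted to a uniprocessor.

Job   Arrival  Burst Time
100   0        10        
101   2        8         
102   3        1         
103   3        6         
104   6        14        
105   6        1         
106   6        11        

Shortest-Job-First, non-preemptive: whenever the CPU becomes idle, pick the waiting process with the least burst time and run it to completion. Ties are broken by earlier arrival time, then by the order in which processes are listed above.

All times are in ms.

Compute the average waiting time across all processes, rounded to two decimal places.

Schedule: | 100 0-10 | 102 10-11 | 105 11-12 | 103 12-18 | 101 18-26 | 106 26-37 | 104 37-51 |
Completion: 100=10  101=26  102=11  103=18  104=51  105=12  106=37
Turnaround (C−A): 100=10  101=24  102=8  103=15  104=45  105=6  106=31
Waiting times: 100=0, 101=16, 102=7, 103=9, 104=31, 105=5, 106=20
Average waiting = (0+16+7+9+31+5+20) / 7 = 88/7 = 12.57

12.57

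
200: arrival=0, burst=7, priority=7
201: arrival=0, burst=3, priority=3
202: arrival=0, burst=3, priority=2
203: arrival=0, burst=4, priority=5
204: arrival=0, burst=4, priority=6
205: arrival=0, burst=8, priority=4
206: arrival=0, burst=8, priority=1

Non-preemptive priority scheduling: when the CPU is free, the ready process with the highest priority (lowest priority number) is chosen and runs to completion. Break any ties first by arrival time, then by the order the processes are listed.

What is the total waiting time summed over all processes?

111

Schedule: | 206 0-8 | 202 8-11 | 201 11-14 | 205 14-22 | 203 22-26 | 204 26-30 | 200 30-37 |
Completion: 200=37  201=14  202=11  203=26  204=30  205=22  206=8
Turnaround (C−A): 200=37  201=14  202=11  203=26  204=30  205=22  206=8
Waiting = turnaround − burst: 200=30, 201=11, 202=8, 203=22, 204=26, 205=14, 206=0
Total waiting = 30 + 11 + 8 + 22 + 26 + 14 + 0 = 111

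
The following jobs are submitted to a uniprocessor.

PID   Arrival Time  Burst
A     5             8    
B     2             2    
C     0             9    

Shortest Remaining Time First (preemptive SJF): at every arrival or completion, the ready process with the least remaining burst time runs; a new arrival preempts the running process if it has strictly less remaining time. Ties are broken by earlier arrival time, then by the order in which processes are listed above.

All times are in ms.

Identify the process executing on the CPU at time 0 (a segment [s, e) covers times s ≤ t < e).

Gantt: | C 0-2 | B 2-4 | C 4-11 | A 11-19 |
Completion: A=19  B=4  C=11
Turnaround (C−A): A=14  B=2  C=11

C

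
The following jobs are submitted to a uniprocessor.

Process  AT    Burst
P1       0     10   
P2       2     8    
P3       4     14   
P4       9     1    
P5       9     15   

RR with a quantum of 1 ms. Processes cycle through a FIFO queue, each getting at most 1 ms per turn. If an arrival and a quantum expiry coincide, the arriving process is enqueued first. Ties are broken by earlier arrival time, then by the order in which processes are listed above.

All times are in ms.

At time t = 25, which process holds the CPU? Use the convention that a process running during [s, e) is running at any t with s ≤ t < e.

Schedule: | P1 0-2 | P2 2-3 | P1 3-4 | P2 4-5 | P3 5-6 | P1 6-7 | P2 7-8 | P3 8-9 | P1 9-10 | P2 10-11 | P4 11-12 | P5 12-13 | P3 13-14 | P1 14-15 | P2 15-16 | P5 16-17 | P3 17-18 | P1 18-19 | P2 19-20 | P5 20-21 | P3 21-22 | P1 22-23 | P2 23-24 | P5 24-25 | P3 25-26 | P1 26-27 | P2 27-28 | P5 28-29 | P3 29-30 | P1 30-31 | P5 31-32 | P3 32-33 | P5 33-34 | P3 34-35 | P5 35-36 | P3 36-37 | P5 37-38 | P3 38-39 | P5 39-40 | P3 40-41 | P5 41-42 | P3 42-43 | P5 43-44 | P3 44-45 | P5 45-48 |
Completion: P1=31  P2=28  P3=45  P4=12  P5=48
Turnaround (C−A): P1=31  P2=26  P3=41  P4=3  P5=39

P3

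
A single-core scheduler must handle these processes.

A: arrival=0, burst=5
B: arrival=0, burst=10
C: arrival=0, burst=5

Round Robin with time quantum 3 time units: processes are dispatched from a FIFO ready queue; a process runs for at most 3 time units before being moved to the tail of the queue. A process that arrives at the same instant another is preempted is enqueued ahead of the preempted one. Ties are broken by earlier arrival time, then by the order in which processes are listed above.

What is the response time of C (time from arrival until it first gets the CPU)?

Timeline: | A 0-3 | B 3-6 | C 6-9 | A 9-11 | B 11-14 | C 14-16 | B 16-20 |
Completion: A=11  B=20  C=16
Turnaround (C−A): A=11  B=20  C=16
Response(C) = first start − arrival = 6 − 0 = 6

6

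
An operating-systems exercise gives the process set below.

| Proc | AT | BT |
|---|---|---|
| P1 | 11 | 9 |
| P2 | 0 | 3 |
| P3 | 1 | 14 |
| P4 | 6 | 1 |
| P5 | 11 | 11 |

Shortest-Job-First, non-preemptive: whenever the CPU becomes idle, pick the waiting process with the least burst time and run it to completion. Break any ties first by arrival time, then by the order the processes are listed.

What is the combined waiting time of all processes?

Timeline: | P2 0-3 | P3 3-17 | P4 17-18 | P1 18-27 | P5 27-38 |
Completion: P1=27  P2=3  P3=17  P4=18  P5=38
Waiting = turnaround − burst: P1=7, P2=0, P3=2, P4=11, P5=16
Total waiting = 7 + 0 + 2 + 11 + 16 = 36

36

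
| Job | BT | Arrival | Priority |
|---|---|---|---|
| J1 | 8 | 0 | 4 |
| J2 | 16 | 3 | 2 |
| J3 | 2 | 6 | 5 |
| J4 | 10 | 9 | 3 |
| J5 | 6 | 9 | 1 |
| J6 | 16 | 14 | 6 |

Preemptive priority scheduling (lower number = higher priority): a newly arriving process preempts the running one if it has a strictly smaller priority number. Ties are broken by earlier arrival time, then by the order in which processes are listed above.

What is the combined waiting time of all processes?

116

Gantt: | J1 0-3 | J2 3-9 | J5 9-15 | J2 15-25 | J4 25-35 | J1 35-40 | J3 40-42 | J6 42-58 |
Completion: J1=40  J2=25  J3=42  J4=35  J5=15  J6=58
Turnaround (C−A): J1=40  J2=22  J3=36  J4=26  J5=6  J6=44
Waiting = turnaround − burst: J1=32, J2=6, J3=34, J4=16, J5=0, J6=28
Total waiting = 32 + 6 + 34 + 16 + 0 + 28 = 116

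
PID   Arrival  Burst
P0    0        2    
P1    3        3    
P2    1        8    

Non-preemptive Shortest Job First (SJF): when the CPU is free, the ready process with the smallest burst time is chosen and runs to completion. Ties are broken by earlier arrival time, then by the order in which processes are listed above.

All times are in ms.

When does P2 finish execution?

Timeline: | P0 0-2 | P2 2-10 | P1 10-13 |
Completion: P0=2  P1=13  P2=10
Turnaround (C−A): P0=2  P1=10  P2=9

10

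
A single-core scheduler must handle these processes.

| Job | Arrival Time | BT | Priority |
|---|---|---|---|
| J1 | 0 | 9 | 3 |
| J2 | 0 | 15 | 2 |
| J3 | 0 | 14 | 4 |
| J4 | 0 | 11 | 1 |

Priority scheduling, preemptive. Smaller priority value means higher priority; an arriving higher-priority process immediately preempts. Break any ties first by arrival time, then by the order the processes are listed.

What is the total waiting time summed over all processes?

Gantt: | J4 0-11 | J2 11-26 | J1 26-35 | J3 35-49 |
Completion: J1=35  J2=26  J3=49  J4=11
Waiting = turnaround − burst: J1=26, J2=11, J3=35, J4=0
Total waiting = 26 + 11 + 35 + 0 = 72

72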